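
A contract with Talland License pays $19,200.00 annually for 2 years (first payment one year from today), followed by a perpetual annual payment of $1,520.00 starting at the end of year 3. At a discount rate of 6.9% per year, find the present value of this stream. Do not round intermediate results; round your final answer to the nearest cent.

PV of 2-year annuity: $19,200.00 × [1 − (1+0.069)^−2] / 0.069 = 34762.12436
Perpetuity value at year 2: $1,520.00 / 0.069 = 22028.98551
PV of perpetuity: 22028.98551 / (1+0.069)^2 = 19276.98400
Total PV = 34762.12436 + 19276.98400 = 54039.10836

$54039.11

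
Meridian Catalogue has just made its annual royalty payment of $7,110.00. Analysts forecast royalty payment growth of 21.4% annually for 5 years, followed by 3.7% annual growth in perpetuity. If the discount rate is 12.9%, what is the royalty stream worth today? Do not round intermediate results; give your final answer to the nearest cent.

$159640.81

D_1 = 8631.54000
D_2 = 10478.68956
D_3 = 12721.12913
D_4 = 15443.45076
D_5 = 18748.34922
Terminal value at year 5: TV = D_5×(1+g_2)/(r−g_2) = 19442.03814/0.092 = 211326.50155
P_0 = D_1/(1+r)^1 + D_2/(1+r)^2 + D_3/(1+r)^3 + D_4/(1+r)^4 + D_5/(1+r)^5 + TV/(1+r)^5
    = 7645.29672 + 8220.89479 + 8839.82841 + 9505.36022 + 10220.99851 + 115208.42881 = 159640.80747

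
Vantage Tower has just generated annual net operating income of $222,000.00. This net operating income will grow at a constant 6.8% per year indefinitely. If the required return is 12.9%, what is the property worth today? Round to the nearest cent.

$3886819.67

D₁ = D₀ × (1 + g) = $222,000.00 × 1.068 = $237,096.0000
Growing perpetuity: P = D₁ / (r − g) = $237,096.0000 / (0.129 − 0.068) = $3,886,819.67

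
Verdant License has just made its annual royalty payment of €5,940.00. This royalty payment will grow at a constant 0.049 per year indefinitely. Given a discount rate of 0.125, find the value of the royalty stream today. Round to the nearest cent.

€81987.63

D₁ = D₀ × (1 + g) = €5,940.00 × 1.049 = €6,231.0600
Growing perpetuity: P = D₁ / (r − g) = €6,231.0600 / (0.125 − 0.049) = €81,987.63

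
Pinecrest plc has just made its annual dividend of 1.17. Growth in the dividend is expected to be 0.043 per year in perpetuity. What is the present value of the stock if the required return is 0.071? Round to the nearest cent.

D₁ = D₀ × (1 + g) = 1.17 × 1.043 = 1.2203
Growing perpetuity: P = D₁ / (r − g) = 1.2203 / (0.071 − 0.043) = 43.58

43.58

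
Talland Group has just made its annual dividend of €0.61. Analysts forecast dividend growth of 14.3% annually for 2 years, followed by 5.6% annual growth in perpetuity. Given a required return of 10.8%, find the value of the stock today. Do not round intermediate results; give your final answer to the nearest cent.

€14.46

D_1 = 0.69723
D_2 = 0.79693
Terminal value at year 2: TV = D_2×(1+g_2)/(r−g_2) = 0.84156/0.052 = 16.18389
P_0 = D_1/(1+r)^1 + D_2/(1+r)^2 + TV/(1+r)^2
    = 0.62927 + 0.64915 + 13.18267 = 14.46108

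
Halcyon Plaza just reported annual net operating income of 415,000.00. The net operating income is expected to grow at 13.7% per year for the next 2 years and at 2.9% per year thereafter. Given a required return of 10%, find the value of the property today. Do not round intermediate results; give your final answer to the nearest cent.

7298346.22

D_1 = 471855.00000
D_2 = 536499.13500
Terminal value at year 2: TV = D_2×(1+g_2)/(r−g_2) = 552057.60992/0.071 = 7775459.29458
P_0 = D_1/(1+r)^1 + D_2/(1+r)^2 + TV/(1+r)^2
    = 428959.09091 + 443387.71488 + 6425999.41701 = 7298346.22279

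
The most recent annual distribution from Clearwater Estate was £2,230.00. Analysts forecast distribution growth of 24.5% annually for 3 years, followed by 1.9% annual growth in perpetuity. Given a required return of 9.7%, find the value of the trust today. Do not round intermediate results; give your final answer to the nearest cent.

£51249.54

D_1 = 2776.35000
D_2 = 3456.55575
D_3 = 4303.41191
Terminal value at year 3: TV = D_3×(1+g_2)/(r−g_2) = 4385.17674/0.078 = 56220.21455
P_0 = D_1/(1+r)^1 + D_2/(1+r)^2 + D_3/(1+r)^3 + TV/(1+r)^3
    = 2530.85688 + 2872.30339 + 3259.81561 + 42586.56542 = 51249.54130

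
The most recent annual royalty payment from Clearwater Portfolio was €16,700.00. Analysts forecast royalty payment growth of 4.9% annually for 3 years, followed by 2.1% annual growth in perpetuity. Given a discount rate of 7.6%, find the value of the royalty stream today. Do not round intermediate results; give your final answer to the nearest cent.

€334883.53

D_1 = 17518.30000
D_2 = 18376.69670
D_3 = 19277.15484
Terminal value at year 3: TV = D_3×(1+g_2)/(r−g_2) = 19681.97509/0.055 = 357854.09254
P_0 = D_1/(1+r)^1 + D_2/(1+r)^2 + D_3/(1+r)^3 + TV/(1+r)^3
    = 16280.94796 + 15872.41116 + 15474.12575 + 287256.04342 = 334883.52828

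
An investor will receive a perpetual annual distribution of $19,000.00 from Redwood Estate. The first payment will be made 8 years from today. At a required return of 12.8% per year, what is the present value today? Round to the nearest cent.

$63882.21

Value at end of year 7: C / r = $19,000.00 / 0.128 = $148,437.5000
Discount to today: PV = $148,437.5000 / (1 + 0.128)^7 = $148,437.5000 / 2.323612 = $63,882.21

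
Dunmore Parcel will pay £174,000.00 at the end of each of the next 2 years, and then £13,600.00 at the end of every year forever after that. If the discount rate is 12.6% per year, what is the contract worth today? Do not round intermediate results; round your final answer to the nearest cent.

£376898.46

PV of 2-year annuity: £174,000.00 × [1 − (1+0.126)^−2] / 0.126 = 291766.70274
Perpetuity value at year 2: £13,600.00 / 0.126 = 107936.50794
PV of perpetuity: 107936.50794 / (1+0.126)^2 = 85131.75416
Total PV = 291766.70274 + 85131.75416 = 376898.45690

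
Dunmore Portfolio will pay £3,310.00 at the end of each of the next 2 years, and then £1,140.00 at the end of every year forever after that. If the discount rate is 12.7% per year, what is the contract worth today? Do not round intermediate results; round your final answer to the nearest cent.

£12610.33

PV of 2-year annuity: £3,310.00 × [1 − (1+0.127)^−2] / 0.127 = 5543.03539
Perpetuity value at year 2: £1,140.00 / 0.127 = 8976.37795
PV of perpetuity: 8976.37795 / (1+0.127)^2 = 7067.29628
Total PV = 5543.03539 + 7067.29628 = 12610.33167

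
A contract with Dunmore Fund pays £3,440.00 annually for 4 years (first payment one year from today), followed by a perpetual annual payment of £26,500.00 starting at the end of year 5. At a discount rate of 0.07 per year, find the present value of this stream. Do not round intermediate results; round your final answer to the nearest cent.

£300462.34

PV of 4-year annuity: £3,440.00 × [1 − (1+0.07)^−4] / 0.07 = 11652.00672
Perpetuity value at year 4: £26,500.00 / 0.07 = 378571.42857
PV of perpetuity: 378571.42857 / (1+0.07)^4 = 288810.33028
Total PV = 11652.00672 + 288810.33028 = 300462.33700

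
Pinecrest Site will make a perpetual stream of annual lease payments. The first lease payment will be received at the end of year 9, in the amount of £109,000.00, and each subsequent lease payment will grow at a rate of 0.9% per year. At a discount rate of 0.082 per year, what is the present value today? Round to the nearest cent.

Value at end of year 8: C₁ / (r − g) = £109,000.00 / (0.082 − 0.009) = £1,493,150.6849
Discount to today: PV = £1,493,150.6849 / (1 + 0.082)^8 = £1,493,150.6849 / 1.878530 = £794,850.68

£794850.68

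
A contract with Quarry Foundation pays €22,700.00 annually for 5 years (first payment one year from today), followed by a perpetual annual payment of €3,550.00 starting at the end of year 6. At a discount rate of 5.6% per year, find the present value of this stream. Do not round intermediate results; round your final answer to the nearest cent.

PV of 5-year annuity: €22,700.00 × [1 − (1+0.056)^−5] / 0.056 = 96670.21454
Perpetuity value at year 5: €3,550.00 / 0.056 = 63392.85714
PV of perpetuity: 63392.85714 / (1+0.056)^5 = 48274.82800
Total PV = 96670.21454 + 48274.82800 = 144945.04254

€144945.04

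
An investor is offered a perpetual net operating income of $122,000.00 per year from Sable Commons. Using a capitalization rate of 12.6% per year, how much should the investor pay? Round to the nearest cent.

Level perpetuity: PV = C / r = $122,000.00 / 0.126 = $968,253.97

$968253.97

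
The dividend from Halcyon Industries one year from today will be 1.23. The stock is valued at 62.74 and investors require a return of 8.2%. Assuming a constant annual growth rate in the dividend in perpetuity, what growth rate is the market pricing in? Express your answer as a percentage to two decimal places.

6.24%

P = D₁/(r−g) ⇒ g = r − D₁/P = 0.082 − 1.23/62.74 = 0.062395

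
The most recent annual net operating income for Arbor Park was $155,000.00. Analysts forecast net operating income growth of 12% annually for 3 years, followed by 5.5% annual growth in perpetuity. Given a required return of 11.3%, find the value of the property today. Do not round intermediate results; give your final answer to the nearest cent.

D_1 = 173600.00000
D_2 = 194432.00000
D_3 = 217763.84000
Terminal value at year 3: TV = D_3×(1+g_2)/(r−g_2) = 229740.85120/0.058 = 3961049.15862
P_0 = D_1/(1+r)^1 + D_2/(1+r)^2 + D_3/(1+r)^3 + TV/(1+r)^3
    = 155974.84277 + 156955.81662 + 157942.96012 + 2872927.98153 = 3343801.60104

$3343801.60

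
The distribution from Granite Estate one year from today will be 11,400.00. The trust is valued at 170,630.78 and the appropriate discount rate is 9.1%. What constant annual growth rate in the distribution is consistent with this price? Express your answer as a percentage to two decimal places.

2.42%

P = D₁/(r−g) ⇒ g = r − D₁/P = 0.091 − 11,400.00/170,630.78 = 0.024189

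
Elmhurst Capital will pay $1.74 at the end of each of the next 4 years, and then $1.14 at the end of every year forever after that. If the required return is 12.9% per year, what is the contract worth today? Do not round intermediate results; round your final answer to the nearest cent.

PV of 4-year annuity: $1.74 × [1 − (1+0.129)^−4] / 0.129 = 5.18635
Perpetuity value at year 4: $1.14 / 0.129 = 8.83721
PV of perpetuity: 8.83721 / (1+0.129)^4 = 5.43925
Total PV = 5.18635 + 5.43925 = 10.62561

$10.63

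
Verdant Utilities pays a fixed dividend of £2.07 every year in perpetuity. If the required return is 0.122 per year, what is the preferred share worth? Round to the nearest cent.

£16.97

Level perpetuity: PV = C / r = £2.07 / 0.122 = £16.97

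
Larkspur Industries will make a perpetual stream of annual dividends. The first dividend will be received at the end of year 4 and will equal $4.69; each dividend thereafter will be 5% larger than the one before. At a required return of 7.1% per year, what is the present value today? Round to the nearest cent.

$181.80

Value at end of year 3: C₁ / (r − g) = $4.69 / (0.071 − 0.05) = $223.3333
Discount to today: PV = $223.3333 / (1 + 0.071)^3 = $223.3333 / 1.228481 = $181.80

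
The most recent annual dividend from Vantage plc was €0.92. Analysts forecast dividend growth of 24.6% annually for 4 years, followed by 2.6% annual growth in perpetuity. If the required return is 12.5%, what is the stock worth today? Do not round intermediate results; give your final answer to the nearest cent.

D_1 = 1.14632
D_2 = 1.42831
D_3 = 1.77968
D_4 = 2.21748
Terminal value at year 4: TV = D_4×(1+g_2)/(r−g_2) = 2.27514/0.099 = 22.98117
P_0 = D_1/(1+r)^1 + D_2/(1+r)^2 + D_3/(1+r)^3 + D_4/(1+r)^4 + TV/(1+r)^4
    = 1.01895 + 1.12854 + 1.24993 + 1.38436 + 14.34703 = 19.12882

€19.13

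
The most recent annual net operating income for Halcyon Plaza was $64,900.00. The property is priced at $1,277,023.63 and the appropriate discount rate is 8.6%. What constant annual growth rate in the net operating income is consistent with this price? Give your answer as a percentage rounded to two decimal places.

3.35%

P = D₀(1+g)/(r−g) ⇒ P(r−g) = D₀(1+g) ⇒ g(P+D₀) = P·r − D₀
g = (P·r − D₀)/(P + D₀) = ($1,277,023.63×0.086 − $64,900.00) / ($1,277,023.63 + $64,900.00) = 0.033477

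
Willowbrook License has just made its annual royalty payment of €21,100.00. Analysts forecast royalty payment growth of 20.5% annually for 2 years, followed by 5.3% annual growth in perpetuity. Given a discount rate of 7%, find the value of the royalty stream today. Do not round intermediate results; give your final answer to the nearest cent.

€1708079.22

D_1 = 25425.50000
D_2 = 30637.72750
Terminal value at year 2: TV = D_2×(1+g_2)/(r−g_2) = 32261.52706/0.017 = 1897736.88574
P_0 = D_1/(1+r)^1 + D_2/(1+r)^2 + TV/(1+r)^2
    = 23762.14953 + 26760.17774 + 1657556.89207 = 1708079.21935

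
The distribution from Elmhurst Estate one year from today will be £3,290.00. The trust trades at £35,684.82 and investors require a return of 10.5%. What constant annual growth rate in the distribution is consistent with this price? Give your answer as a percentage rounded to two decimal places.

1.28%

P = D₁/(r−g) ⇒ g = r − D₁/P = 0.105 − £3,290.00/£35,684.82 = 0.012804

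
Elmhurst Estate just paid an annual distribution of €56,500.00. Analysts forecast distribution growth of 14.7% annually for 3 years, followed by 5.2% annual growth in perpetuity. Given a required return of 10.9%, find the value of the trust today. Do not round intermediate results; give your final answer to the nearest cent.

D_1 = 64805.50000
D_2 = 74331.90850
D_3 = 85258.69905
Terminal value at year 3: TV = D_3×(1+g_2)/(r−g_2) = 89692.15140/0.057 = 1573546.51579
P_0 = D_1/(1+r)^1 + D_2/(1+r)^2 + D_3/(1+r)^3 + TV/(1+r)^3
    = 58435.97836 + 60438.29322 + 62509.21760 + 1153678.89327 = 1335062.38245

€1335062.38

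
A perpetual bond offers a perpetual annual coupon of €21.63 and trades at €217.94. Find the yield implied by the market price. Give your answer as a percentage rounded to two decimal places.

9.92%

P = C/r ⇒ r = C/P = €21.63/€217.94 = 0.099247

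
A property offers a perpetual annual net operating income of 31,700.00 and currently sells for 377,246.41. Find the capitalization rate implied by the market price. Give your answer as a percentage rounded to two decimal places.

8.40%

P = C/r ⇒ r = C/P = 31,700.00/377,246.41 = 0.084030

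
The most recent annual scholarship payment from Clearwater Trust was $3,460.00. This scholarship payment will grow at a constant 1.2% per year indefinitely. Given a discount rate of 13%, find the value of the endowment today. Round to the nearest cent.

$29673.90

D₁ = D₀ × (1 + g) = $3,460.00 × 1.012 = $3,501.5200
Growing perpetuity: P = D₁ / (r − g) = $3,501.5200 / (0.13 − 0.012) = $29,673.90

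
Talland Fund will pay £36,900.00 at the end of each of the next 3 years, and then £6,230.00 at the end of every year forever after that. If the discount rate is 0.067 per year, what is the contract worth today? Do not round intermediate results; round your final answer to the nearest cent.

PV of 3-year annuity: £36,900.00 × [1 − (1+0.067)^−3] / 0.067 = 97370.49970
Perpetuity value at year 3: £6,230.00 / 0.067 = 92985.07463
PV of perpetuity: 92985.07463 / (1+0.067)^3 = 76545.55666
Total PV = 97370.49970 + 76545.55666 = 173916.05635

£173916.06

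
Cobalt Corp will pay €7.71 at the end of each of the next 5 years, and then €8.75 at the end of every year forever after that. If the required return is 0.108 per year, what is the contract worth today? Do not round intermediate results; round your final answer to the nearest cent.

PV of 5-year annuity: €7.71 × [1 − (1+0.108)^−5] / 0.108 = 28.63931
Perpetuity value at year 5: €8.75 / 0.108 = 81.01852
PV of perpetuity: 81.01852 / (1+0.108)^5 = 48.51606
Total PV = 28.63931 + 48.51606 = 77.15537

€77.16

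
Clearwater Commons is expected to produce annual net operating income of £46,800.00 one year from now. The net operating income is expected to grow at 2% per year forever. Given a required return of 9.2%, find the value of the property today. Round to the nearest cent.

£650000.00

Growing perpetuity: P = D₁ / (r − g) = £46,800.0000 / (0.092 − 0.02) = £650,000.00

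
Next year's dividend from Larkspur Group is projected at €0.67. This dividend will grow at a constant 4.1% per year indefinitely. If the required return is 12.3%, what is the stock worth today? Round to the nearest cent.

Growing perpetuity: P = D₁ / (r − g) = €0.6700 / (0.123 − 0.041) = €8.17

€8.17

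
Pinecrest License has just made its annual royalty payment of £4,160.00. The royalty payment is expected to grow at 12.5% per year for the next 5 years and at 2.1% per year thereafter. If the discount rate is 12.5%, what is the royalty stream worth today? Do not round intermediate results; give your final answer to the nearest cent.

£61640.00

D_1 = 4680.00000
D_2 = 5265.00000
D_3 = 5923.12500
D_4 = 6663.51562
D_5 = 7496.45508
Terminal value at year 5: TV = D_5×(1+g_2)/(r−g_2) = 7653.88063/0.104 = 73595.00610
P_0 = D_1/(1+r)^1 + D_2/(1+r)^2 + D_3/(1+r)^3 + D_4/(1+r)^4 + D_5/(1+r)^5 + TV/(1+r)^5
    = 4160.00000 + 4160.00000 + 4160.00000 + 4160.00000 + 4160.00000 + 40840.00000 = 61640.00000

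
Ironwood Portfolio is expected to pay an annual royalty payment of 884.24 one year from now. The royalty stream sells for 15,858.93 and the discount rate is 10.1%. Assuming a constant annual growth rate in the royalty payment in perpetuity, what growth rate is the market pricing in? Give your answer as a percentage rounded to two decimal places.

4.52%

P = D₁/(r−g) ⇒ g = r − D₁/P = 0.101 − 884.24/15,858.93 = 0.045243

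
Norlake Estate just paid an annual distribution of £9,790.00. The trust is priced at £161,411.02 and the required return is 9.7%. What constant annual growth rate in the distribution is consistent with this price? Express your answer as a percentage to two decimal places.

P = D₀(1+g)/(r−g) ⇒ P(r−g) = D₀(1+g) ⇒ g(P+D₀) = P·r − D₀
g = (P·r − D₀)/(P + D₀) = (£161,411.02×0.097 − £9,790.00) / (£161,411.02 + £9,790.00) = 0.034269

3.43%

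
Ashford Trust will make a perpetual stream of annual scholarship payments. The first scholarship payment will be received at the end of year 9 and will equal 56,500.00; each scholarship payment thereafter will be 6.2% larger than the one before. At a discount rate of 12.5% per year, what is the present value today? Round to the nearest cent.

Value at end of year 8: C₁ / (r − g) = 56,500.00 / (0.125 − 0.062) = 896,825.3968
Discount to today: PV = 896,825.3968 / (1 + 0.125)^8 = 896,825.3968 / 2.565785 = 349,532.63

349532.63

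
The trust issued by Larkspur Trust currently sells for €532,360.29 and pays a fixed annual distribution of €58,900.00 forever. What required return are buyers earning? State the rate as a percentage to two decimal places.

P = C/r ⇒ r = C/P = €58,900.00/€532,360.29 = 0.110639

11.06%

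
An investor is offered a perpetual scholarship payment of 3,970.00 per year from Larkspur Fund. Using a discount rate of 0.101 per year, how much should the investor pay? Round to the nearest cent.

Level perpetuity: PV = C / r = 3,970.00 / 0.101 = 39,306.93

39306.93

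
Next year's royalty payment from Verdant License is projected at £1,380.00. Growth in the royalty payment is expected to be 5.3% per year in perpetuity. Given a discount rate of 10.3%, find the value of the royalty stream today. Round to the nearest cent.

£27600.00

Growing perpetuity: P = D₁ / (r − g) = £1,380.0000 / (0.103 − 0.053) = £27,600.00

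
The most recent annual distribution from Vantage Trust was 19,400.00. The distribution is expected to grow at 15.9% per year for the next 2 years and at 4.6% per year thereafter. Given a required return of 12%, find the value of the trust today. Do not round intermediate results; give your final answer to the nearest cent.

D_1 = 22484.60000
D_2 = 26059.65140
Terminal value at year 2: TV = D_2×(1+g_2)/(r−g_2) = 27258.39536/0.074 = 368356.69411
P_0 = D_1/(1+r)^1 + D_2/(1+r)^2 + TV/(1+r)^2
    = 20075.53571 + 20774.59455 + 293651.70130 = 334501.83156

334501.83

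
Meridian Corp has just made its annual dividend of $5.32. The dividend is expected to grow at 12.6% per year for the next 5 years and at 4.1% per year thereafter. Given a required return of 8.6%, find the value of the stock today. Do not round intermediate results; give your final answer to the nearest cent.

D_1 = 5.99032
D_2 = 6.74510
D_3 = 7.59498
D_4 = 8.55195
D_5 = 9.62950
Terminal value at year 5: TV = D_5×(1+g_2)/(r−g_2) = 10.02431/0.045 = 222.76236
P_0 = D_1/(1+r)^1 + D_2/(1+r)^2 + D_3/(1+r)^3 + D_4/(1+r)^4 + D_5/(1+r)^5 + TV/(1+r)^5
    = 5.51595 + 5.71911 + 5.92976 + 6.14817 + 6.37462 + 147.46626 = 177.15388

$177.15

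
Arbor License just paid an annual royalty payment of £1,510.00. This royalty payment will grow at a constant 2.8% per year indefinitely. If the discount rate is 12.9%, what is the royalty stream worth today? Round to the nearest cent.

D₁ = D₀ × (1 + g) = £1,510.00 × 1.028 = £1,552.2800
Growing perpetuity: P = D₁ / (r − g) = £1,552.2800 / (0.129 − 0.028) = £15,369.11

£15369.11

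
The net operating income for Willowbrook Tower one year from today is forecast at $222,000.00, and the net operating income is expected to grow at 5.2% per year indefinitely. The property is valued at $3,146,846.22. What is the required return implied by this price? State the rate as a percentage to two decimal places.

12.25%

P = D₁/(r − g) ⇒ r = D₁/P + g = $222,000.0000/$3,146,846.22 + 0.052 = 0.070547 + 0.052 = 0.122547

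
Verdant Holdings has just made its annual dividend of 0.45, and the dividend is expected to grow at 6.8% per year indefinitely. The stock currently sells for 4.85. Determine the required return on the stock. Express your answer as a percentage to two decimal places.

16.71%

D₁ = 0.45 × 1.068 = 0.4806
P = D₁/(r − g) ⇒ r = D₁/P + g = 0.4806/4.85 + 0.068 = 0.099093 + 0.068 = 0.167093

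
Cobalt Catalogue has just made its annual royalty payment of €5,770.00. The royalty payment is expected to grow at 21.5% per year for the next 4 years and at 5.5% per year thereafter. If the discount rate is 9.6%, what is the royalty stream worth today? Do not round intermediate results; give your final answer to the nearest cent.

€254299.84

D_1 = 7010.55000
D_2 = 8517.81825
D_3 = 10349.14917
D_4 = 12574.21625
Terminal value at year 4: TV = D_4×(1+g_2)/(r−g_2) = 13265.79814/0.041 = 323556.05219
P_0 = D_1/(1+r)^1 + D_2/(1+r)^2 + D_3/(1+r)^3 + D_4/(1+r)^4 + TV/(1+r)^4
    = 6396.48723 + 7090.99633 + 7860.91290 + 8714.42443 + 224237.01896 = 254299.83986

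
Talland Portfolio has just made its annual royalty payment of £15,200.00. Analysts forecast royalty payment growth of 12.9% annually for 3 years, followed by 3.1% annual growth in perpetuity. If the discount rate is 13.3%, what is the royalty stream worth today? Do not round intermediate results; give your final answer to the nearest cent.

D_1 = 17160.80000
D_2 = 19374.54320
D_3 = 21873.85927
Terminal value at year 3: TV = D_3×(1+g_2)/(r−g_2) = 22551.94891/0.102 = 221097.53834
P_0 = D_1/(1+r)^1 + D_2/(1+r)^2 + D_3/(1+r)^3 + TV/(1+r)^3
    = 15146.33716 + 15092.86377 + 15039.57917 + 152017.70707 = 197296.48717

£197296.49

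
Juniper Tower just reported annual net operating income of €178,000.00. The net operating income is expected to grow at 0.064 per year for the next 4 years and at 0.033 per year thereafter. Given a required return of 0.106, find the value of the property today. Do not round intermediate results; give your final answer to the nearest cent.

€2804387.14

D_1 = 189392.00000
D_2 = 201513.08800
D_3 = 214409.92563
D_4 = 228132.16087
Terminal value at year 4: TV = D_4×(1+g_2)/(r−g_2) = 235660.52218/0.073 = 3228226.33125
P_0 = D_1/(1+r)^1 + D_2/(1+r)^2 + D_3/(1+r)^3 + D_4/(1+r)^4 + TV/(1+r)^4
    = 171240.50633 + 164737.70229 + 158481.84018 + 152463.54245 + 2157463.55276 = 2804387.14401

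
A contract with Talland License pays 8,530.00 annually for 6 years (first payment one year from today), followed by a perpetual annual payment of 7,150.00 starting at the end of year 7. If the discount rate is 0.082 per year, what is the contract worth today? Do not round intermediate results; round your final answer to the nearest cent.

PV of 6-year annuity: 8,530.00 × [1 − (1+0.082)^−6] / 0.082 = 39195.04817
Perpetuity value at year 6: 7,150.00 / 0.082 = 87195.12195
PV of perpetuity: 87195.12195 / (1+0.082)^6 = 54341.12495
Total PV = 39195.04817 + 54341.12495 = 93536.17312

93536.17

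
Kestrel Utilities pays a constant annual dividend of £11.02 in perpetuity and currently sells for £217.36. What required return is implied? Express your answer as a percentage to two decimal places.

5.07%

P = C/r ⇒ r = C/P = £11.02/£217.36 = 0.050699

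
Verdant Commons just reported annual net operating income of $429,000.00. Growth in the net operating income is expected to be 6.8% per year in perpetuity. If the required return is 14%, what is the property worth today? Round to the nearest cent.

$6363500.00

D₁ = D₀ × (1 + g) = $429,000.00 × 1.068 = $458,172.0000
Growing perpetuity: P = D₁ / (r − g) = $458,172.0000 / (0.14 − 0.068) = $6,363,500.00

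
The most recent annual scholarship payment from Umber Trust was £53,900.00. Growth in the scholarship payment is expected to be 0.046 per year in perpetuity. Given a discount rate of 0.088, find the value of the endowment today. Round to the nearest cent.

£1342366.67

D₁ = D₀ × (1 + g) = £53,900.00 × 1.046 = £56,379.4000
Growing perpetuity: P = D₁ / (r − g) = £56,379.4000 / (0.088 − 0.046) = £1,342,366.67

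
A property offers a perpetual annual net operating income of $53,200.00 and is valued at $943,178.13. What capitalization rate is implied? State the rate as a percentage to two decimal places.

P = C/r ⇒ r = C/P = $53,200.00/$943,178.13 = 0.056405

5.64%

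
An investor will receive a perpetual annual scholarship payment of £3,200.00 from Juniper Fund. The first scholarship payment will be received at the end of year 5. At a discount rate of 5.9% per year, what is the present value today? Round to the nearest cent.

Value at end of year 4: C / r = £3,200.00 / 0.059 = £54,237.2881
Discount to today: PV = £54,237.2881 / (1 + 0.059)^4 = £54,237.2881 / 1.257720 = £43,123.51

£43123.51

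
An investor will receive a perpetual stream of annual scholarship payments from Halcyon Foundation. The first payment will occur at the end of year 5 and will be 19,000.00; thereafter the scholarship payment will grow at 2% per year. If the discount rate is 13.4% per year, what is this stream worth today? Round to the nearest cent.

Value at end of year 4: C₁ / (r − g) = 19,000.00 / (0.134 − 0.02) = 166,666.6667
Discount to today: PV = 166,666.6667 / (1 + 0.134)^4 = 166,666.6667 / 1.653683 = 100,785.15

100785.15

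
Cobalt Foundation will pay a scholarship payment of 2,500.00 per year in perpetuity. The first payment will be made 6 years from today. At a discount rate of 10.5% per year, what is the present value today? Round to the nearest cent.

14452.38

Value at end of year 5: C / r = 2,500.00 / 0.105 = 23,809.5238
Discount to today: PV = 23,809.5238 / (1 + 0.105)^5 = 23,809.5238 / 1.647447 = 14,452.38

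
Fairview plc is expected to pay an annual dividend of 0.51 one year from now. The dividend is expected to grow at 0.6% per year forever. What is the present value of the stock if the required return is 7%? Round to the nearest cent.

7.97

Growing perpetuity: P = D₁ / (r − g) = 0.5100 / (0.07 − 0.006) = 7.97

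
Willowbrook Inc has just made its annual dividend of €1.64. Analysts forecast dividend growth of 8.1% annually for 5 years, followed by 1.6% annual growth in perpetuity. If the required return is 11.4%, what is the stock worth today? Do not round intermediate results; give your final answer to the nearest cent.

€22.13

D_1 = 1.77284
D_2 = 1.91644
D_3 = 2.07167
D_4 = 2.23948
D_5 = 2.42087
Terminal value at year 5: TV = D_5×(1+g_2)/(r−g_2) = 2.45961/0.098 = 25.09805
P_0 = D_1/(1+r)^1 + D_2/(1+r)^2 + D_3/(1+r)^3 + D_4/(1+r)^4 + D_5/(1+r)^5 + TV/(1+r)^5
    = 1.59142 + 1.54428 + 1.49853 + 1.45414 + 1.41106 + 14.62898 = 22.12840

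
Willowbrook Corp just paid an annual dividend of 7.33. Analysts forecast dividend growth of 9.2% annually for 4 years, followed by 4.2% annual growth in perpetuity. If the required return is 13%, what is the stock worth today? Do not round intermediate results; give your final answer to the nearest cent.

102.63

D_1 = 8.00436
D_2 = 8.74076
D_3 = 9.54491
D_4 = 10.42304
Terminal value at year 4: TV = D_4×(1+g_2)/(r−g_2) = 10.86081/0.088 = 123.41830
P_0 = D_1/(1+r)^1 + D_2/(1+r)^2 + D_3/(1+r)^3 + D_4/(1+r)^4 + TV/(1+r)^4
    = 7.08350 + 6.84530 + 6.61510 + 6.39265 + 75.69476 = 102.63131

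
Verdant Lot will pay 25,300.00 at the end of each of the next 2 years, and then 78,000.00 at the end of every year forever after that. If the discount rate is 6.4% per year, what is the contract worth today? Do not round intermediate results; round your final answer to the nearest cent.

1122669.10

PV of 2-year annuity: 25,300.00 × [1 − (1+0.064)^−2] / 0.064 = 46126.12358
Perpetuity value at year 2: 78,000.00 / 0.064 = 1218750.00000
PV of perpetuity: 1218750.00000 / (1+0.064)^2 = 1076542.97869
Total PV = 46126.12358 + 1076542.97869 = 1122669.10227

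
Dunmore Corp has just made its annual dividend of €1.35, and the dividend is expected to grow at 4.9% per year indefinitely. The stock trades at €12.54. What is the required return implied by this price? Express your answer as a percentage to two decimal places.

16.19%

D₁ = €1.35 × 1.049 = €1.4162
P = D₁/(r − g) ⇒ r = D₁/P + g = €1.4162/€12.54 + 0.049 = 0.112931 + 0.049 = 0.161931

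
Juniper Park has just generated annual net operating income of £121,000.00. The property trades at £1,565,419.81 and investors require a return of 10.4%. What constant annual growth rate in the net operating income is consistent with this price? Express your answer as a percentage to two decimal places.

2.48%

P = D₀(1+g)/(r−g) ⇒ P(r−g) = D₀(1+g) ⇒ g(P+D₀) = P·r − D₀
g = (P·r − D₀)/(P + D₀) = (£1,565,419.81×0.104 − £121,000.00) / (£1,565,419.81 + £121,000.00) = 0.024788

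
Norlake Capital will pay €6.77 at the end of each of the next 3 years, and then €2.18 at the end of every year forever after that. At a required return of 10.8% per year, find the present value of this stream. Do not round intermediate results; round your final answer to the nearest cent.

€31.44

PV of 3-year annuity: €6.77 × [1 − (1+0.108)^−3] / 0.108 = 16.60167
Perpetuity value at year 3: €2.18 / 0.108 = 20.18519
PV of perpetuity: 20.18519 / (1+0.108)^3 = 14.83930
Total PV = 16.60167 + 14.83930 = 31.44097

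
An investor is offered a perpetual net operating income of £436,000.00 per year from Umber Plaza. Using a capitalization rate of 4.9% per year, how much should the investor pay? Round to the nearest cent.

Level perpetuity: PV = C / r = £436,000.00 / 0.049 = £8,897,959.18

£8897959.18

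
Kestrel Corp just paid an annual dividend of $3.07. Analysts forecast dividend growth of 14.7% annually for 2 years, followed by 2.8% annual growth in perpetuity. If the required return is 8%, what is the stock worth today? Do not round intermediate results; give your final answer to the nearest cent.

$75.18

D_1 = 3.52129
D_2 = 4.03892
Terminal value at year 2: TV = D_2×(1+g_2)/(r−g_2) = 4.15201/0.052 = 79.84633
P_0 = D_1/(1+r)^1 + D_2/(1+r)^2 + TV/(1+r)^2
    = 3.26045 + 3.46272 + 68.45536 = 75.17854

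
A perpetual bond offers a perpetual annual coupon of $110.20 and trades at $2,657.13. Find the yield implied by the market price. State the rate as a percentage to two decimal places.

4.15%

P = C/r ⇒ r = C/P = $110.20/$2,657.13 = 0.041473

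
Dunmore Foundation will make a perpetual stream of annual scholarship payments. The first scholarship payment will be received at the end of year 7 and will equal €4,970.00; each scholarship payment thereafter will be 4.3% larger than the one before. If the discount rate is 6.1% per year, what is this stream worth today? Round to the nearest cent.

Value at end of year 6: C₁ / (r − g) = €4,970.00 / (0.061 − 0.043) = €276,111.1111
Discount to today: PV = €276,111.1111 / (1 + 0.061)^6 = €276,111.1111 / 1.426567 = €193,549.29

€193549.29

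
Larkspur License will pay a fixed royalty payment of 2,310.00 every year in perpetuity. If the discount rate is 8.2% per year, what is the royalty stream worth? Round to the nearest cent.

Level perpetuity: PV = C / r = 2,310.00 / 0.082 = 28,170.73

28170.73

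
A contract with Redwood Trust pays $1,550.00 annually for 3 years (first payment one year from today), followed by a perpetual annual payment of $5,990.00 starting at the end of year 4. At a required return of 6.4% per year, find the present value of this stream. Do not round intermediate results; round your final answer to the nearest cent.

$81812.87

PV of 3-year annuity: $1,550.00 × [1 − (1+0.064)^−3] / 0.064 = 4112.69620
Perpetuity value at year 3: $5,990.00 / 0.064 = 93593.75000
PV of perpetuity: 93593.75000 / (1+0.064)^3 = 77700.16920
Total PV = 4112.69620 + 77700.16920 = 81812.86540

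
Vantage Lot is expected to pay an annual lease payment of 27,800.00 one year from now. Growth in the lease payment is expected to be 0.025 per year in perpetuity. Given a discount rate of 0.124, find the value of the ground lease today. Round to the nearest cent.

Growing perpetuity: P = D₁ / (r − g) = 27,800.0000 / (0.124 − 0.025) = 280,808.08

280808.08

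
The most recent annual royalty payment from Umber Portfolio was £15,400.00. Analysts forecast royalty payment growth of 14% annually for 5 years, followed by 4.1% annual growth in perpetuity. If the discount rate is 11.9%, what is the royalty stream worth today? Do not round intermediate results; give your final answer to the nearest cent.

£306999.21

D_1 = 17556.00000
D_2 = 20013.84000
D_3 = 22815.77760
D_4 = 26009.98646
D_5 = 29651.38457
Terminal value at year 5: TV = D_5×(1+g_2)/(r−g_2) = 30867.09134/0.078 = 395731.94021
P_0 = D_1/(1+r)^1 + D_2/(1+r)^2 + D_3/(1+r)^3 + D_4/(1+r)^4 + D_5/(1+r)^5 + TV/(1+r)^5
    = 15689.00804 + 15983.43983 + 16283.39715 + 16588.98369 + 16900.30510 + 225554.07186 = 306999.20566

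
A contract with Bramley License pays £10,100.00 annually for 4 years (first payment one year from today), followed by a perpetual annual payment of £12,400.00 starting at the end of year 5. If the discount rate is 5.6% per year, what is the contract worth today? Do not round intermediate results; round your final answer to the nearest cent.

PV of 4-year annuity: £10,100.00 × [1 − (1+0.056)^−4] / 0.056 = 35320.52160
Perpetuity value at year 4: £12,400.00 / 0.056 = 221428.57143
PV of perpetuity: 221428.57143 / (1+0.056)^4 = 178064.76274
Total PV = 35320.52160 + 178064.76274 = 213385.28433

£213385.28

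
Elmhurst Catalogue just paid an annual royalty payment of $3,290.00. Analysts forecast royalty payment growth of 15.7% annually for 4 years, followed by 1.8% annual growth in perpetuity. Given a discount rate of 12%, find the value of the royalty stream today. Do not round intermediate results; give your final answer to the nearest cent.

$51677.63

D_1 = 3806.53000
D_2 = 4404.15521
D_3 = 5095.60758
D_4 = 5895.61797
Terminal value at year 4: TV = D_4×(1+g_2)/(r−g_2) = 6001.73909/0.102 = 58840.57932
P_0 = D_1/(1+r)^1 + D_2/(1+r)^2 + D_3/(1+r)^3 + D_4/(1+r)^4 + TV/(1+r)^4
    = 3398.68750 + 3510.96557 + 3626.95282 + 3746.77180 + 37394.25190 = 51677.62960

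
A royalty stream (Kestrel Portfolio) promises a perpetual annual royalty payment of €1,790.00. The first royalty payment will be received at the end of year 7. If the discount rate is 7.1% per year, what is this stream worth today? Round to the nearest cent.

€16705.44

Value at end of year 6: C / r = €1,790.00 / 0.071 = €25,211.2676
Discount to today: PV = €25,211.2676 / (1 + 0.071)^6 = €25,211.2676 / 1.509165 = €16,705.44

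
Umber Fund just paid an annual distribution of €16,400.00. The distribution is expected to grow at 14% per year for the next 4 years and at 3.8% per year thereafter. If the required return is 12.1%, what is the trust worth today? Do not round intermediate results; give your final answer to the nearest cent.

D_1 = 18696.00000
D_2 = 21313.44000
D_3 = 24297.32160
D_4 = 27698.94662
Terminal value at year 4: TV = D_4×(1+g_2)/(r−g_2) = 28751.50660/0.083 = 346403.69392
P_0 = D_1/(1+r)^1 + D_2/(1+r)^2 + D_3/(1+r)^3 + D_4/(1+r)^4 + TV/(1+r)^4
    = 16677.96610 + 16960.64349 + 17248.11203 + 17540.45291 + 219361.32674 = 287788.50127

€287788.50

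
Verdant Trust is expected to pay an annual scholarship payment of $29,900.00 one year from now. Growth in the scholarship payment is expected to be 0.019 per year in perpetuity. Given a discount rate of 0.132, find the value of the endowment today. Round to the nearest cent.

$264601.77

Growing perpetuity: P = D₁ / (r − g) = $29,900.0000 / (0.132 − 0.019) = $264,601.77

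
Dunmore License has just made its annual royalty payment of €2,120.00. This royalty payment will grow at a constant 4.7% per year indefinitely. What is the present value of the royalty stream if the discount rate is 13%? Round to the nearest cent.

€26742.65

D₁ = D₀ × (1 + g) = €2,120.00 × 1.047 = €2,219.6400
Growing perpetuity: P = D₁ / (r − g) = €2,219.6400 / (0.13 − 0.047) = €26,742.65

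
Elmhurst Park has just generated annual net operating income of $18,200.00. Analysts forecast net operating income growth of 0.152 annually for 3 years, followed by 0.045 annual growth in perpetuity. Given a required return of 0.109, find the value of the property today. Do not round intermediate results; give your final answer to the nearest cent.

$392041.43

D_1 = 20966.40000
D_2 = 24153.29280
D_3 = 27824.59331
Terminal value at year 3: TV = D_3×(1+g_2)/(r−g_2) = 29076.70000/0.064 = 454323.43757
P_0 = D_1/(1+r)^1 + D_2/(1+r)^2 + D_3/(1+r)^3 + TV/(1+r)^3
    = 18905.68079 + 19638.72342 + 20400.18880 + 333096.83278 = 392041.42580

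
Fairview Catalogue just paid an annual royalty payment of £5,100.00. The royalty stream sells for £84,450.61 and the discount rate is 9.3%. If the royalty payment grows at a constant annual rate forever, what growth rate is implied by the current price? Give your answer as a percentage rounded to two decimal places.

3.08%

P = D₀(1+g)/(r−g) ⇒ P(r−g) = D₀(1+g) ⇒ g(P+D₀) = P·r − D₀
g = (P·r − D₀)/(P + D₀) = (£84,450.61×0.093 − £5,100.00) / (£84,450.61 + £5,100.00) = 0.030753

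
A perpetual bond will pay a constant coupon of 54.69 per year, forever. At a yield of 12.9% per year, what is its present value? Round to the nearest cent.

Level perpetuity: PV = C / r = 54.69 / 0.129 = 423.95

423.95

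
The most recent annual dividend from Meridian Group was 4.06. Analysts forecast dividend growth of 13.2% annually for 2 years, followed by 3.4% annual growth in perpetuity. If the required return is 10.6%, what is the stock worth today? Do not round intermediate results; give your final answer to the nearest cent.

D_1 = 4.59592
D_2 = 5.20258
Terminal value at year 2: TV = D_2×(1+g_2)/(r−g_2) = 5.37947/0.072 = 74.71485
P_0 = D_1/(1+r)^1 + D_2/(1+r)^2 + TV/(1+r)^2
    = 4.15544 + 4.25313 + 61.07967 = 69.48824

69.49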